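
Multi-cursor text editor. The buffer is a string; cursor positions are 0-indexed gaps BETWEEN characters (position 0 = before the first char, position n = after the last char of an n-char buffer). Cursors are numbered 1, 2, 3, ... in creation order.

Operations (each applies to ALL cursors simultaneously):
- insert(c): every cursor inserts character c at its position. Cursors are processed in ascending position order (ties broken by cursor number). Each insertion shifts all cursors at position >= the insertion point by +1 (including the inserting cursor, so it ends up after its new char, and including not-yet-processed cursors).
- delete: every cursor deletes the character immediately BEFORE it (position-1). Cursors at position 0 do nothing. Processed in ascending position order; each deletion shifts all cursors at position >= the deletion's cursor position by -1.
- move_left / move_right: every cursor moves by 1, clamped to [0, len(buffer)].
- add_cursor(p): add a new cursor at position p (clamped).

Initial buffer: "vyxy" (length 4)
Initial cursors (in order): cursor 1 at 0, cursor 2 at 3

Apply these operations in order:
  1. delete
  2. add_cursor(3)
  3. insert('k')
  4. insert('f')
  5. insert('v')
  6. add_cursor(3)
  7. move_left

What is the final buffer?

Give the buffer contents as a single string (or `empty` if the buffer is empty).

After op 1 (delete): buffer="vyy" (len 3), cursors c1@0 c2@2, authorship ...
After op 2 (add_cursor(3)): buffer="vyy" (len 3), cursors c1@0 c2@2 c3@3, authorship ...
After op 3 (insert('k')): buffer="kvykyk" (len 6), cursors c1@1 c2@4 c3@6, authorship 1..2.3
After op 4 (insert('f')): buffer="kfvykfykf" (len 9), cursors c1@2 c2@6 c3@9, authorship 11..22.33
After op 5 (insert('v')): buffer="kfvvykfvykfv" (len 12), cursors c1@3 c2@8 c3@12, authorship 111..222.333
After op 6 (add_cursor(3)): buffer="kfvvykfvykfv" (len 12), cursors c1@3 c4@3 c2@8 c3@12, authorship 111..222.333
After op 7 (move_left): buffer="kfvvykfvykfv" (len 12), cursors c1@2 c4@2 c2@7 c3@11, authorship 111..222.333

Answer: kfvvykfvykfv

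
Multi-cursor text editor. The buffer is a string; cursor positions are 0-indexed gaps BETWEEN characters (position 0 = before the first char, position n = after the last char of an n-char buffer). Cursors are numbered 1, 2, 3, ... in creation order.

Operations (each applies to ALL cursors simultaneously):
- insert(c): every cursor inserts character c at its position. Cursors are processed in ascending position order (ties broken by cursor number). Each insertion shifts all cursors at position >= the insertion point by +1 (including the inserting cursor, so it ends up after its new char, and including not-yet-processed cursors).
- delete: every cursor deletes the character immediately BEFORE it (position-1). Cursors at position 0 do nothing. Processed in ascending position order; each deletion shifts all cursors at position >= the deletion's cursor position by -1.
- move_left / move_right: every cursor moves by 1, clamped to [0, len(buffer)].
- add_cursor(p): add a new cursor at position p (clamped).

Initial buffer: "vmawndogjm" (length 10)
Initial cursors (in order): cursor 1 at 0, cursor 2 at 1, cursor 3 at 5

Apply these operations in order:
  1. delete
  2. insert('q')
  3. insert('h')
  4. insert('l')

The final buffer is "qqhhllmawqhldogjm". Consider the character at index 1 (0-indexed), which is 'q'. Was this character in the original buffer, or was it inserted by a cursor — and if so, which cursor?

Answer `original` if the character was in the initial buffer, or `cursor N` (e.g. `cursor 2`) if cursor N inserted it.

After op 1 (delete): buffer="mawdogjm" (len 8), cursors c1@0 c2@0 c3@3, authorship ........
After op 2 (insert('q')): buffer="qqmawqdogjm" (len 11), cursors c1@2 c2@2 c3@6, authorship 12...3.....
After op 3 (insert('h')): buffer="qqhhmawqhdogjm" (len 14), cursors c1@4 c2@4 c3@9, authorship 1212...33.....
After op 4 (insert('l')): buffer="qqhhllmawqhldogjm" (len 17), cursors c1@6 c2@6 c3@12, authorship 121212...333.....
Authorship (.=original, N=cursor N): 1 2 1 2 1 2 . . . 3 3 3 . . . . .
Index 1: author = 2

Answer: cursor 2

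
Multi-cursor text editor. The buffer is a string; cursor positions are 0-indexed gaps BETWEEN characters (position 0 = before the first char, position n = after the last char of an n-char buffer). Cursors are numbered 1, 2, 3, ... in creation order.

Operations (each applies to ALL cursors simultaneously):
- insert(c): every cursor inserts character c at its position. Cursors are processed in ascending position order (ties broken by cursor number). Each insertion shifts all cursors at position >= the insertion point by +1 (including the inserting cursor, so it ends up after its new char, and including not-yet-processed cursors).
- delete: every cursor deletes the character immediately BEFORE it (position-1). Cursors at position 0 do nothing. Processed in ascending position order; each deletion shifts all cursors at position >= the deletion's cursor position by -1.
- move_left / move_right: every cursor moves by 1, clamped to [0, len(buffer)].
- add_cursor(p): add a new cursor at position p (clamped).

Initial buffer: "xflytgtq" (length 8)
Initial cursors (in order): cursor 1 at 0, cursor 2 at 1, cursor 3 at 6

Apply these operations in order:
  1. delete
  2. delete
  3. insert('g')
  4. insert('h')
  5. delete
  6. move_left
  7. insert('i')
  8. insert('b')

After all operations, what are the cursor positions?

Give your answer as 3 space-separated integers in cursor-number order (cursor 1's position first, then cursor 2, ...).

Answer: 5 5 11

Derivation:
After op 1 (delete): buffer="flyttq" (len 6), cursors c1@0 c2@0 c3@4, authorship ......
After op 2 (delete): buffer="flytq" (len 5), cursors c1@0 c2@0 c3@3, authorship .....
After op 3 (insert('g')): buffer="ggflygtq" (len 8), cursors c1@2 c2@2 c3@6, authorship 12...3..
After op 4 (insert('h')): buffer="gghhflyghtq" (len 11), cursors c1@4 c2@4 c3@9, authorship 1212...33..
After op 5 (delete): buffer="ggflygtq" (len 8), cursors c1@2 c2@2 c3@6, authorship 12...3..
After op 6 (move_left): buffer="ggflygtq" (len 8), cursors c1@1 c2@1 c3@5, authorship 12...3..
After op 7 (insert('i')): buffer="giigflyigtq" (len 11), cursors c1@3 c2@3 c3@8, authorship 1122...33..
After op 8 (insert('b')): buffer="giibbgflyibgtq" (len 14), cursors c1@5 c2@5 c3@11, authorship 112122...333..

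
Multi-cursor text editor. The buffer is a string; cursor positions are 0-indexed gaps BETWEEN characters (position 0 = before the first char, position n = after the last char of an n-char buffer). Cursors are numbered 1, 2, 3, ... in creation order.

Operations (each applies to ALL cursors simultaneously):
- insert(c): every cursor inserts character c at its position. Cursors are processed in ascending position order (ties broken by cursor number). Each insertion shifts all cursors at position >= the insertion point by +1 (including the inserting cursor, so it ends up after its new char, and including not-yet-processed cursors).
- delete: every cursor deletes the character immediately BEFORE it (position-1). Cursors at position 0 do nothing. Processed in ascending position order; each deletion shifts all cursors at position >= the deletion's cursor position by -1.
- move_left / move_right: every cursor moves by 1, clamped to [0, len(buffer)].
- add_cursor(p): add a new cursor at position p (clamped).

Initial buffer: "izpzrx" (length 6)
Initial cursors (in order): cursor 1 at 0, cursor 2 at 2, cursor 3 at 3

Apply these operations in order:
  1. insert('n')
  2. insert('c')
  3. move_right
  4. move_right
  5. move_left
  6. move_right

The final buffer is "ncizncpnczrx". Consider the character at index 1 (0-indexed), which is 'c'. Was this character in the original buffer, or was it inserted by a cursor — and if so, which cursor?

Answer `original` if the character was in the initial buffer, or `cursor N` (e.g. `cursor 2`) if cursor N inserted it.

After op 1 (insert('n')): buffer="niznpnzrx" (len 9), cursors c1@1 c2@4 c3@6, authorship 1..2.3...
After op 2 (insert('c')): buffer="ncizncpnczrx" (len 12), cursors c1@2 c2@6 c3@9, authorship 11..22.33...
After op 3 (move_right): buffer="ncizncpnczrx" (len 12), cursors c1@3 c2@7 c3@10, authorship 11..22.33...
After op 4 (move_right): buffer="ncizncpnczrx" (len 12), cursors c1@4 c2@8 c3@11, authorship 11..22.33...
After op 5 (move_left): buffer="ncizncpnczrx" (len 12), cursors c1@3 c2@7 c3@10, authorship 11..22.33...
After op 6 (move_right): buffer="ncizncpnczrx" (len 12), cursors c1@4 c2@8 c3@11, authorship 11..22.33...
Authorship (.=original, N=cursor N): 1 1 . . 2 2 . 3 3 . . .
Index 1: author = 1

Answer: cursor 1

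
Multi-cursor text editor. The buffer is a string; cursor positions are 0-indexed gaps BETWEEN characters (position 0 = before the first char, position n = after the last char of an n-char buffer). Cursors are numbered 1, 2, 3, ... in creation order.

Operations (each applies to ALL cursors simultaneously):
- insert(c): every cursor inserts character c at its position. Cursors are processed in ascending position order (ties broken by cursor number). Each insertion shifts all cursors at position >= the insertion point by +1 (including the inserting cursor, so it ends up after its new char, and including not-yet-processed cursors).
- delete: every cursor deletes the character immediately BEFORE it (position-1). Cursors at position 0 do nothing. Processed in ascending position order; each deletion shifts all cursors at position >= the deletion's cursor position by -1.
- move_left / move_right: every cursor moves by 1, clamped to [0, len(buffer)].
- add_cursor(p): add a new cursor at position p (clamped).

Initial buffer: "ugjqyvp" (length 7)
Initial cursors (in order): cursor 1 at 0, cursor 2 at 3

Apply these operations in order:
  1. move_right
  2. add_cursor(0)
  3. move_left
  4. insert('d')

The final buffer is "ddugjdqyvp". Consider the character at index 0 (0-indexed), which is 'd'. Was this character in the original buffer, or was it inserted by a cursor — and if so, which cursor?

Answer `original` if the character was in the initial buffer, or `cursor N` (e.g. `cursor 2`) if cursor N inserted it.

Answer: cursor 1

Derivation:
After op 1 (move_right): buffer="ugjqyvp" (len 7), cursors c1@1 c2@4, authorship .......
After op 2 (add_cursor(0)): buffer="ugjqyvp" (len 7), cursors c3@0 c1@1 c2@4, authorship .......
After op 3 (move_left): buffer="ugjqyvp" (len 7), cursors c1@0 c3@0 c2@3, authorship .......
After op 4 (insert('d')): buffer="ddugjdqyvp" (len 10), cursors c1@2 c3@2 c2@6, authorship 13...2....
Authorship (.=original, N=cursor N): 1 3 . . . 2 . . . .
Index 0: author = 1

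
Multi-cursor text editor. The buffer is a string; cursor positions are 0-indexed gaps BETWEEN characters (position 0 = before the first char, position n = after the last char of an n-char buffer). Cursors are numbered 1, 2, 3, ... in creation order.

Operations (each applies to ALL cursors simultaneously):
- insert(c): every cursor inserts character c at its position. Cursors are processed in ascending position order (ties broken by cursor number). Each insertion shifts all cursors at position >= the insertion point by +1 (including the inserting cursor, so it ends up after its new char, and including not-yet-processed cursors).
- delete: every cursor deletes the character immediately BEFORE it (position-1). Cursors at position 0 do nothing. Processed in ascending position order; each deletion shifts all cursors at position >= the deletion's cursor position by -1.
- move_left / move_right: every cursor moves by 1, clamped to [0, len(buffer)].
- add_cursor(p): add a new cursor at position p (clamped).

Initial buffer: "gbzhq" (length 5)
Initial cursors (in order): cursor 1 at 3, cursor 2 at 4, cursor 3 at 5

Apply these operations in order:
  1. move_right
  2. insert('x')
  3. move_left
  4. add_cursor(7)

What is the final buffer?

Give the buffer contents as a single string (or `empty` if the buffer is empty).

After op 1 (move_right): buffer="gbzhq" (len 5), cursors c1@4 c2@5 c3@5, authorship .....
After op 2 (insert('x')): buffer="gbzhxqxx" (len 8), cursors c1@5 c2@8 c3@8, authorship ....1.23
After op 3 (move_left): buffer="gbzhxqxx" (len 8), cursors c1@4 c2@7 c3@7, authorship ....1.23
After op 4 (add_cursor(7)): buffer="gbzhxqxx" (len 8), cursors c1@4 c2@7 c3@7 c4@7, authorship ....1.23

Answer: gbzhxqxx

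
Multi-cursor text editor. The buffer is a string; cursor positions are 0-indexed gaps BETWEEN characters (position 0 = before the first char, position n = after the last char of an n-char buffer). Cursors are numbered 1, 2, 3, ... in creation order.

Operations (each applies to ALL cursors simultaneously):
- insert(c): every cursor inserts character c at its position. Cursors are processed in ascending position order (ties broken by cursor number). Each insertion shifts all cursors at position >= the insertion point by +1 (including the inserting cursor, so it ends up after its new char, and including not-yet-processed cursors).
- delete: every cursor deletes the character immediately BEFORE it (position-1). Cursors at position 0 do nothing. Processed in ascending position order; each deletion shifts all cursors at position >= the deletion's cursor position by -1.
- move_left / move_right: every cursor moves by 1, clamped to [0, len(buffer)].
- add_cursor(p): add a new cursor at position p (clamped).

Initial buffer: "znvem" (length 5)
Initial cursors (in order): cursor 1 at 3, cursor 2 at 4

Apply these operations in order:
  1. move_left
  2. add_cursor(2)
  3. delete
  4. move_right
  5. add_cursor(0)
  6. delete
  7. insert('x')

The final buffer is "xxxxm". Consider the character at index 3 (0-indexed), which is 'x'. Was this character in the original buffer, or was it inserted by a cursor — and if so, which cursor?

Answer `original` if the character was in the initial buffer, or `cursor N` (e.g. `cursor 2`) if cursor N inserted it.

Answer: cursor 4

Derivation:
After op 1 (move_left): buffer="znvem" (len 5), cursors c1@2 c2@3, authorship .....
After op 2 (add_cursor(2)): buffer="znvem" (len 5), cursors c1@2 c3@2 c2@3, authorship .....
After op 3 (delete): buffer="em" (len 2), cursors c1@0 c2@0 c3@0, authorship ..
After op 4 (move_right): buffer="em" (len 2), cursors c1@1 c2@1 c3@1, authorship ..
After op 5 (add_cursor(0)): buffer="em" (len 2), cursors c4@0 c1@1 c2@1 c3@1, authorship ..
After op 6 (delete): buffer="m" (len 1), cursors c1@0 c2@0 c3@0 c4@0, authorship .
After op 7 (insert('x')): buffer="xxxxm" (len 5), cursors c1@4 c2@4 c3@4 c4@4, authorship 1234.
Authorship (.=original, N=cursor N): 1 2 3 4 .
Index 3: author = 4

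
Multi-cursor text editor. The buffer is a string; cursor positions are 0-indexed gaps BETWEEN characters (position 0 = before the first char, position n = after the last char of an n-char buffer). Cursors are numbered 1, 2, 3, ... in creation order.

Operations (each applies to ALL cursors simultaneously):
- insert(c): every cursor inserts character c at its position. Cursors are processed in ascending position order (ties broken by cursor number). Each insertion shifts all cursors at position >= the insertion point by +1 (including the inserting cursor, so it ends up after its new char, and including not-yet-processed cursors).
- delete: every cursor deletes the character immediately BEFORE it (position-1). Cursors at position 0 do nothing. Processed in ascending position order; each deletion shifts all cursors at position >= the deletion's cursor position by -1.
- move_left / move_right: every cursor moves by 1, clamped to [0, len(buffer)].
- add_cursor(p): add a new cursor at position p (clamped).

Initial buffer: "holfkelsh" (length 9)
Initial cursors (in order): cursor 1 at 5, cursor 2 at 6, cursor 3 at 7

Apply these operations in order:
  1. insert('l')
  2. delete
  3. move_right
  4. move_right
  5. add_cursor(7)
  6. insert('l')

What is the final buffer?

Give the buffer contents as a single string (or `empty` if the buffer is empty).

Answer: holfkelllslhl

Derivation:
After op 1 (insert('l')): buffer="holfklelllsh" (len 12), cursors c1@6 c2@8 c3@10, authorship .....1.2.3..
After op 2 (delete): buffer="holfkelsh" (len 9), cursors c1@5 c2@6 c3@7, authorship .........
After op 3 (move_right): buffer="holfkelsh" (len 9), cursors c1@6 c2@7 c3@8, authorship .........
After op 4 (move_right): buffer="holfkelsh" (len 9), cursors c1@7 c2@8 c3@9, authorship .........
After op 5 (add_cursor(7)): buffer="holfkelsh" (len 9), cursors c1@7 c4@7 c2@8 c3@9, authorship .........
After op 6 (insert('l')): buffer="holfkelllslhl" (len 13), cursors c1@9 c4@9 c2@11 c3@13, authorship .......14.2.3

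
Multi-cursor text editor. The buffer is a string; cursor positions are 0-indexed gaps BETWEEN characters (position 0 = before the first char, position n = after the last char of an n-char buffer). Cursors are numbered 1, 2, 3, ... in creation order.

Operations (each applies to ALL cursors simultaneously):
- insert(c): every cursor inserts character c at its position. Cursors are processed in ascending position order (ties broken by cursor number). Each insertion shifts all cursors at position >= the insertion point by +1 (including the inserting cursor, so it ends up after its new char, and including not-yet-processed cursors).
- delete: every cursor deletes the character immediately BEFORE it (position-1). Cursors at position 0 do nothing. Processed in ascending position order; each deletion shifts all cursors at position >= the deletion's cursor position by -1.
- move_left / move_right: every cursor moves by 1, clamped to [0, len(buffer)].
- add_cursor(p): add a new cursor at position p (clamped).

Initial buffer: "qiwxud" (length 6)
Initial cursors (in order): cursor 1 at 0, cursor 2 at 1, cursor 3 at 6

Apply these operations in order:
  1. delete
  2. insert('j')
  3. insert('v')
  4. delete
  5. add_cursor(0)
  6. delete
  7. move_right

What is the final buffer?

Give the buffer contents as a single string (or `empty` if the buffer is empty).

Answer: iwxu

Derivation:
After op 1 (delete): buffer="iwxu" (len 4), cursors c1@0 c2@0 c3@4, authorship ....
After op 2 (insert('j')): buffer="jjiwxuj" (len 7), cursors c1@2 c2@2 c3@7, authorship 12....3
After op 3 (insert('v')): buffer="jjvviwxujv" (len 10), cursors c1@4 c2@4 c3@10, authorship 1212....33
After op 4 (delete): buffer="jjiwxuj" (len 7), cursors c1@2 c2@2 c3@7, authorship 12....3
After op 5 (add_cursor(0)): buffer="jjiwxuj" (len 7), cursors c4@0 c1@2 c2@2 c3@7, authorship 12....3
After op 6 (delete): buffer="iwxu" (len 4), cursors c1@0 c2@0 c4@0 c3@4, authorship ....
After op 7 (move_right): buffer="iwxu" (len 4), cursors c1@1 c2@1 c4@1 c3@4, authorship ....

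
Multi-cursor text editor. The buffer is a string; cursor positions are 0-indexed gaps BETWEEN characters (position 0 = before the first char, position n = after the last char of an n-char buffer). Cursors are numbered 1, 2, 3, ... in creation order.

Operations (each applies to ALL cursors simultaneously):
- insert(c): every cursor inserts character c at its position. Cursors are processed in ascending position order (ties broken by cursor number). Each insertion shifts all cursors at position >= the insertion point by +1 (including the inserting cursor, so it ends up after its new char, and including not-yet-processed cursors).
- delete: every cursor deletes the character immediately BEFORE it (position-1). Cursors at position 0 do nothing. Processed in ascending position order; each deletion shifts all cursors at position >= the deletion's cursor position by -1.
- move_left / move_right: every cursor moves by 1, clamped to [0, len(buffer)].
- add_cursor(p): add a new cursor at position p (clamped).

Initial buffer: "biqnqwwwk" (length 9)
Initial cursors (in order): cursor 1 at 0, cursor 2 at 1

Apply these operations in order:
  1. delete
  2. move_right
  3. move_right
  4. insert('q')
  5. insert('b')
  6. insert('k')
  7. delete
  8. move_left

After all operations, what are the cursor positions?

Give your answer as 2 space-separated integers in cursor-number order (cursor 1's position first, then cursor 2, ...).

After op 1 (delete): buffer="iqnqwwwk" (len 8), cursors c1@0 c2@0, authorship ........
After op 2 (move_right): buffer="iqnqwwwk" (len 8), cursors c1@1 c2@1, authorship ........
After op 3 (move_right): buffer="iqnqwwwk" (len 8), cursors c1@2 c2@2, authorship ........
After op 4 (insert('q')): buffer="iqqqnqwwwk" (len 10), cursors c1@4 c2@4, authorship ..12......
After op 5 (insert('b')): buffer="iqqqbbnqwwwk" (len 12), cursors c1@6 c2@6, authorship ..1212......
After op 6 (insert('k')): buffer="iqqqbbkknqwwwk" (len 14), cursors c1@8 c2@8, authorship ..121212......
After op 7 (delete): buffer="iqqqbbnqwwwk" (len 12), cursors c1@6 c2@6, authorship ..1212......
After op 8 (move_left): buffer="iqqqbbnqwwwk" (len 12), cursors c1@5 c2@5, authorship ..1212......

Answer: 5 5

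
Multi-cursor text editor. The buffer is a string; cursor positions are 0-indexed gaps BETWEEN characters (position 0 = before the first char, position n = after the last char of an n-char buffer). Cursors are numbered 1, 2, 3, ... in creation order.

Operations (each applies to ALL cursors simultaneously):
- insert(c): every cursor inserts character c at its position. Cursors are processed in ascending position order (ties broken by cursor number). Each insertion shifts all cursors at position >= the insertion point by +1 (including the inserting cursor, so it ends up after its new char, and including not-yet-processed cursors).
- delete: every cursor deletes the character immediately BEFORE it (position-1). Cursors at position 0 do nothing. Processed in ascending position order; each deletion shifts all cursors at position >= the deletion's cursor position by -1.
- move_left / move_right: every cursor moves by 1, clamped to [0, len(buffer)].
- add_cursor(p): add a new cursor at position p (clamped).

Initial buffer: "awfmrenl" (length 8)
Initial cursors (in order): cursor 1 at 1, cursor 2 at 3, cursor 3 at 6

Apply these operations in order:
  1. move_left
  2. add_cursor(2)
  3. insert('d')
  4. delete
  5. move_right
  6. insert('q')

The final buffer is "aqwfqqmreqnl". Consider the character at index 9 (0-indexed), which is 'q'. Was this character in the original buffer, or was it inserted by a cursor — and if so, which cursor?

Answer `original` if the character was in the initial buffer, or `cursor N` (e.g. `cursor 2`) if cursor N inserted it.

After op 1 (move_left): buffer="awfmrenl" (len 8), cursors c1@0 c2@2 c3@5, authorship ........
After op 2 (add_cursor(2)): buffer="awfmrenl" (len 8), cursors c1@0 c2@2 c4@2 c3@5, authorship ........
After op 3 (insert('d')): buffer="dawddfmrdenl" (len 12), cursors c1@1 c2@5 c4@5 c3@9, authorship 1..24...3...
After op 4 (delete): buffer="awfmrenl" (len 8), cursors c1@0 c2@2 c4@2 c3@5, authorship ........
After op 5 (move_right): buffer="awfmrenl" (len 8), cursors c1@1 c2@3 c4@3 c3@6, authorship ........
After op 6 (insert('q')): buffer="aqwfqqmreqnl" (len 12), cursors c1@2 c2@6 c4@6 c3@10, authorship .1..24...3..
Authorship (.=original, N=cursor N): . 1 . . 2 4 . . . 3 . .
Index 9: author = 3

Answer: cursor 3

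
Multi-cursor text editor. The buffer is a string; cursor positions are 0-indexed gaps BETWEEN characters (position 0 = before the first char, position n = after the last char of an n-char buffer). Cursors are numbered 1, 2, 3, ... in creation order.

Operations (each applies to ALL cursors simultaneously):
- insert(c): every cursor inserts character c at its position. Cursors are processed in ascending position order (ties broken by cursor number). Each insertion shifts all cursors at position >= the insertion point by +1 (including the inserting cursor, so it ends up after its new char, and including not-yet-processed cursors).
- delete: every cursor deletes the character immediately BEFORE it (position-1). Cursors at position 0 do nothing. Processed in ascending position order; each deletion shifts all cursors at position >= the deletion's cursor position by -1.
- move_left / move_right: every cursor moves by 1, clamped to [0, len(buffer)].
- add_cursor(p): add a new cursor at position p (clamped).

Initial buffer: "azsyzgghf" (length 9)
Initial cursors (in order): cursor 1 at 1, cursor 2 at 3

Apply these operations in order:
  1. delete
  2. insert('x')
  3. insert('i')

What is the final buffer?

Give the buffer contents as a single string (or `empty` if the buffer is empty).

Answer: xizxiyzgghf

Derivation:
After op 1 (delete): buffer="zyzgghf" (len 7), cursors c1@0 c2@1, authorship .......
After op 2 (insert('x')): buffer="xzxyzgghf" (len 9), cursors c1@1 c2@3, authorship 1.2......
After op 3 (insert('i')): buffer="xizxiyzgghf" (len 11), cursors c1@2 c2@5, authorship 11.22......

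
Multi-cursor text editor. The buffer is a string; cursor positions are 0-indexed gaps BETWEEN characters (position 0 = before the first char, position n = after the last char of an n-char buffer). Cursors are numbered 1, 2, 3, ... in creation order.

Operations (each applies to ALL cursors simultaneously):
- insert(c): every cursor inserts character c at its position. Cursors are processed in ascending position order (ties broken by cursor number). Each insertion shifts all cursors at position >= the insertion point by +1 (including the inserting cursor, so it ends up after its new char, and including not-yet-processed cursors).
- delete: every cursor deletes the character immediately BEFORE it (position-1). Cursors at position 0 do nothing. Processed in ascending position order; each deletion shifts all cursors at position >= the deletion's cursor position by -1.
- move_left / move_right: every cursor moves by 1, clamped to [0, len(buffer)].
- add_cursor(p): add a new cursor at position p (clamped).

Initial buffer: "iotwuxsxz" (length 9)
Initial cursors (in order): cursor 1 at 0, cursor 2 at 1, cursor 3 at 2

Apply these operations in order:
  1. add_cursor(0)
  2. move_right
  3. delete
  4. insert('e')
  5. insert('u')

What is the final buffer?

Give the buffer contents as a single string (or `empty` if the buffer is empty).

Answer: eeeeuuuuwuxsxz

Derivation:
After op 1 (add_cursor(0)): buffer="iotwuxsxz" (len 9), cursors c1@0 c4@0 c2@1 c3@2, authorship .........
After op 2 (move_right): buffer="iotwuxsxz" (len 9), cursors c1@1 c4@1 c2@2 c3@3, authorship .........
After op 3 (delete): buffer="wuxsxz" (len 6), cursors c1@0 c2@0 c3@0 c4@0, authorship ......
After op 4 (insert('e')): buffer="eeeewuxsxz" (len 10), cursors c1@4 c2@4 c3@4 c4@4, authorship 1234......
After op 5 (insert('u')): buffer="eeeeuuuuwuxsxz" (len 14), cursors c1@8 c2@8 c3@8 c4@8, authorship 12341234......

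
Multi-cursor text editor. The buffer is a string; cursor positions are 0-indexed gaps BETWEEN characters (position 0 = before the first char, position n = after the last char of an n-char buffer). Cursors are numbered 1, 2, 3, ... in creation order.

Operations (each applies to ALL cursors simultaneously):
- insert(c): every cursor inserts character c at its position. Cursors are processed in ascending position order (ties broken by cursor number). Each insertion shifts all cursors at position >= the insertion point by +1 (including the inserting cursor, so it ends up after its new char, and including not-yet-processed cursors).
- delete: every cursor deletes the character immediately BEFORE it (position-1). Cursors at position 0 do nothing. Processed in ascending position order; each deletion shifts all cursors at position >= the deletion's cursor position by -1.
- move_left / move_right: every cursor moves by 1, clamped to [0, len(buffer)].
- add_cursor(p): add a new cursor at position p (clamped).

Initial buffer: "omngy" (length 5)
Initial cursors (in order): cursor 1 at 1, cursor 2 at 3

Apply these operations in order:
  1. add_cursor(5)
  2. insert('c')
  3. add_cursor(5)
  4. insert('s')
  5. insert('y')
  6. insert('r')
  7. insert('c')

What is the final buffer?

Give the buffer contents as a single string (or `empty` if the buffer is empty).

After op 1 (add_cursor(5)): buffer="omngy" (len 5), cursors c1@1 c2@3 c3@5, authorship .....
After op 2 (insert('c')): buffer="ocmncgyc" (len 8), cursors c1@2 c2@5 c3@8, authorship .1..2..3
After op 3 (add_cursor(5)): buffer="ocmncgyc" (len 8), cursors c1@2 c2@5 c4@5 c3@8, authorship .1..2..3
After op 4 (insert('s')): buffer="ocsmncssgycs" (len 12), cursors c1@3 c2@8 c4@8 c3@12, authorship .11..224..33
After op 5 (insert('y')): buffer="ocsymncssyygycsy" (len 16), cursors c1@4 c2@11 c4@11 c3@16, authorship .111..22424..333
After op 6 (insert('r')): buffer="ocsyrmncssyyrrgycsyr" (len 20), cursors c1@5 c2@14 c4@14 c3@20, authorship .1111..2242424..3333
After op 7 (insert('c')): buffer="ocsyrcmncssyyrrccgycsyrc" (len 24), cursors c1@6 c2@17 c4@17 c3@24, authorship .11111..224242424..33333

Answer: ocsyrcmncssyyrrccgycsyrc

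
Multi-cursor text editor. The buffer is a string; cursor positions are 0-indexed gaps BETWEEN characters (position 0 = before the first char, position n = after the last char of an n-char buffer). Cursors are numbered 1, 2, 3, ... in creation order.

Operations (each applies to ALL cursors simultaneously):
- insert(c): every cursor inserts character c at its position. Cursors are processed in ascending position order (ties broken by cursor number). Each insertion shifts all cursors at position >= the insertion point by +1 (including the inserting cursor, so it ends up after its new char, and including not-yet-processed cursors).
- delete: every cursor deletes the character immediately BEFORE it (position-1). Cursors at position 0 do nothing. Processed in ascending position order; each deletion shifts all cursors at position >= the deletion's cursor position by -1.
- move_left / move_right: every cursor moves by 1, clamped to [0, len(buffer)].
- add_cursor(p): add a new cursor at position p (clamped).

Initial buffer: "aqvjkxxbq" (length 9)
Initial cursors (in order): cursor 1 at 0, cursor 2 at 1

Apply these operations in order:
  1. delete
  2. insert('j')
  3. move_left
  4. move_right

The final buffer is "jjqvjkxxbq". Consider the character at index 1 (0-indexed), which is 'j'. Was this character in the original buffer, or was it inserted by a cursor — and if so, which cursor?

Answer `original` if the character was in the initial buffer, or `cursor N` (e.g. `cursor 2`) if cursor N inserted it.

After op 1 (delete): buffer="qvjkxxbq" (len 8), cursors c1@0 c2@0, authorship ........
After op 2 (insert('j')): buffer="jjqvjkxxbq" (len 10), cursors c1@2 c2@2, authorship 12........
After op 3 (move_left): buffer="jjqvjkxxbq" (len 10), cursors c1@1 c2@1, authorship 12........
After op 4 (move_right): buffer="jjqvjkxxbq" (len 10), cursors c1@2 c2@2, authorship 12........
Authorship (.=original, N=cursor N): 1 2 . . . . . . . .
Index 1: author = 2

Answer: cursor 2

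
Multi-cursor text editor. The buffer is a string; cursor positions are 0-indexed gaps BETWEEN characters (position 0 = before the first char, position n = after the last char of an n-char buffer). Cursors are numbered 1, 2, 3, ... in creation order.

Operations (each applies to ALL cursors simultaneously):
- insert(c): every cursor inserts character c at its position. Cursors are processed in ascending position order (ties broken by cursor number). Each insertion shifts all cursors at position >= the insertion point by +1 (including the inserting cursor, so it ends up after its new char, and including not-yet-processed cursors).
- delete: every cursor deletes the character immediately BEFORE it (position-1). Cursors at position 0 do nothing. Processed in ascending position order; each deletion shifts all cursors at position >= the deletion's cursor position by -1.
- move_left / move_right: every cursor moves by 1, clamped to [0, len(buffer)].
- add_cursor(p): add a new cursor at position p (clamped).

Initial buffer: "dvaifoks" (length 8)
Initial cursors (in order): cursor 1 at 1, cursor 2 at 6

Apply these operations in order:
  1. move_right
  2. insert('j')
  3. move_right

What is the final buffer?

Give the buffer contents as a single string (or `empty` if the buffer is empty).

After op 1 (move_right): buffer="dvaifoks" (len 8), cursors c1@2 c2@7, authorship ........
After op 2 (insert('j')): buffer="dvjaifokjs" (len 10), cursors c1@3 c2@9, authorship ..1.....2.
After op 3 (move_right): buffer="dvjaifokjs" (len 10), cursors c1@4 c2@10, authorship ..1.....2.

Answer: dvjaifokjs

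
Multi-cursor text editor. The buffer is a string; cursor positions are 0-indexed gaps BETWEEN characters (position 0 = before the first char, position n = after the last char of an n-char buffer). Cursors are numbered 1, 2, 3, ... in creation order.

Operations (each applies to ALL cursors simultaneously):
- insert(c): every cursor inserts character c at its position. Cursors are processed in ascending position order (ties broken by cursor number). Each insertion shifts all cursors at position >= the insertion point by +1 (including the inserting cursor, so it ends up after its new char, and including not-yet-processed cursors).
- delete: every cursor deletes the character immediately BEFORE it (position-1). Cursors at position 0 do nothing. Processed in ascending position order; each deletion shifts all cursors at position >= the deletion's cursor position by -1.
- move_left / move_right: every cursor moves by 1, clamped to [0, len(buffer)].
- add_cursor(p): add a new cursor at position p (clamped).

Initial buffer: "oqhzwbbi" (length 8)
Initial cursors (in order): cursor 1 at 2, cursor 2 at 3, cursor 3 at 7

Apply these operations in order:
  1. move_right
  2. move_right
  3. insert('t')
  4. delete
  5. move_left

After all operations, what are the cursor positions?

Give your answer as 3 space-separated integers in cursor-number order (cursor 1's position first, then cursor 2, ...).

After op 1 (move_right): buffer="oqhzwbbi" (len 8), cursors c1@3 c2@4 c3@8, authorship ........
After op 2 (move_right): buffer="oqhzwbbi" (len 8), cursors c1@4 c2@5 c3@8, authorship ........
After op 3 (insert('t')): buffer="oqhztwtbbit" (len 11), cursors c1@5 c2@7 c3@11, authorship ....1.2...3
After op 4 (delete): buffer="oqhzwbbi" (len 8), cursors c1@4 c2@5 c3@8, authorship ........
After op 5 (move_left): buffer="oqhzwbbi" (len 8), cursors c1@3 c2@4 c3@7, authorship ........

Answer: 3 4 7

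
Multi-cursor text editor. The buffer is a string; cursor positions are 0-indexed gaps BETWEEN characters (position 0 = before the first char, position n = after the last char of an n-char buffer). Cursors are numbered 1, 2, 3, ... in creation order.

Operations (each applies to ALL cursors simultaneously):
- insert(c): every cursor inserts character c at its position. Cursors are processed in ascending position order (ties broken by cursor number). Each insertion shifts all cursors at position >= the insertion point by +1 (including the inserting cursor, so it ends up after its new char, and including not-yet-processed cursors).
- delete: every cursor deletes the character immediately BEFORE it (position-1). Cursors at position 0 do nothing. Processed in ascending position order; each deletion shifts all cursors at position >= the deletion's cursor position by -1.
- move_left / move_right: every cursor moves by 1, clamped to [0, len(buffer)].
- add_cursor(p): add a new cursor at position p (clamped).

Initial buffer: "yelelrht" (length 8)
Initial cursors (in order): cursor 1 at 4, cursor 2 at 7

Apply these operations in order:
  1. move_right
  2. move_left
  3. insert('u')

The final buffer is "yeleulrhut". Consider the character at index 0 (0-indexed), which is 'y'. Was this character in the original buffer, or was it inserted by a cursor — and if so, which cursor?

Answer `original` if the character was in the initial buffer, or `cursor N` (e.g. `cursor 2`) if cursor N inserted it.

Answer: original

Derivation:
After op 1 (move_right): buffer="yelelrht" (len 8), cursors c1@5 c2@8, authorship ........
After op 2 (move_left): buffer="yelelrht" (len 8), cursors c1@4 c2@7, authorship ........
After op 3 (insert('u')): buffer="yeleulrhut" (len 10), cursors c1@5 c2@9, authorship ....1...2.
Authorship (.=original, N=cursor N): . . . . 1 . . . 2 .
Index 0: author = original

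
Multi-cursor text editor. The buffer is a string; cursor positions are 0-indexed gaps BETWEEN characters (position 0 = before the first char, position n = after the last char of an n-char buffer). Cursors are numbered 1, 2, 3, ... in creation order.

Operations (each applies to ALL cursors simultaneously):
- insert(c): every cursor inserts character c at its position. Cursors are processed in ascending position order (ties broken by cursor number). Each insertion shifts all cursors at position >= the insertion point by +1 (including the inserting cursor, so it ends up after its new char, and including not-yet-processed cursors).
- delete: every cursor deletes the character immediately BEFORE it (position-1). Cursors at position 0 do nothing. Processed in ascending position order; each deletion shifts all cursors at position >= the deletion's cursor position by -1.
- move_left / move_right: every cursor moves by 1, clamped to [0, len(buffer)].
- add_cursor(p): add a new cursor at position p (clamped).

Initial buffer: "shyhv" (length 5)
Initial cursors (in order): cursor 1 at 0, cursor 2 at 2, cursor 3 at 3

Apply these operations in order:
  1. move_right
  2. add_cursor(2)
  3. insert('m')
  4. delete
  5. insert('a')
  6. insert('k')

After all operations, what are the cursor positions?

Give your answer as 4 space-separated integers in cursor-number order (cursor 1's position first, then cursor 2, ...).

Answer: 3 9 12 6

Derivation:
After op 1 (move_right): buffer="shyhv" (len 5), cursors c1@1 c2@3 c3@4, authorship .....
After op 2 (add_cursor(2)): buffer="shyhv" (len 5), cursors c1@1 c4@2 c2@3 c3@4, authorship .....
After op 3 (insert('m')): buffer="smhmymhmv" (len 9), cursors c1@2 c4@4 c2@6 c3@8, authorship .1.4.2.3.
After op 4 (delete): buffer="shyhv" (len 5), cursors c1@1 c4@2 c2@3 c3@4, authorship .....
After op 5 (insert('a')): buffer="sahayahav" (len 9), cursors c1@2 c4@4 c2@6 c3@8, authorship .1.4.2.3.
After op 6 (insert('k')): buffer="sakhakyakhakv" (len 13), cursors c1@3 c4@6 c2@9 c3@12, authorship .11.44.22.33.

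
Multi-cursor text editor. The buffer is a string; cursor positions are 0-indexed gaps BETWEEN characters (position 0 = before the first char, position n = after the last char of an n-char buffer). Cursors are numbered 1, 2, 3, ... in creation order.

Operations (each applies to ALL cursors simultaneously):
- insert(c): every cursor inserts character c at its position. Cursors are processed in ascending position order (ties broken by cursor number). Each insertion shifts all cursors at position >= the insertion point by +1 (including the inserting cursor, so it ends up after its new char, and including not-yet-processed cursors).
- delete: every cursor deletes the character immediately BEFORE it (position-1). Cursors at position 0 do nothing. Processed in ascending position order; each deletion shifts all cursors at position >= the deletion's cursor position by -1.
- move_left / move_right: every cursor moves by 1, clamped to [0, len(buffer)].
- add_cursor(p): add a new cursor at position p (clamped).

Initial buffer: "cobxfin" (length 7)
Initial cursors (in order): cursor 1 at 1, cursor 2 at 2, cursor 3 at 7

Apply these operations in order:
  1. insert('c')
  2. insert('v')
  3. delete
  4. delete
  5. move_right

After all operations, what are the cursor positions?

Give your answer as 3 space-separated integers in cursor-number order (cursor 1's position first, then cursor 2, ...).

Answer: 2 3 7

Derivation:
After op 1 (insert('c')): buffer="ccocbxfinc" (len 10), cursors c1@2 c2@4 c3@10, authorship .1.2.....3
After op 2 (insert('v')): buffer="ccvocvbxfincv" (len 13), cursors c1@3 c2@6 c3@13, authorship .11.22.....33
After op 3 (delete): buffer="ccocbxfinc" (len 10), cursors c1@2 c2@4 c3@10, authorship .1.2.....3
After op 4 (delete): buffer="cobxfin" (len 7), cursors c1@1 c2@2 c3@7, authorship .......
After op 5 (move_right): buffer="cobxfin" (len 7), cursors c1@2 c2@3 c3@7, authorship .......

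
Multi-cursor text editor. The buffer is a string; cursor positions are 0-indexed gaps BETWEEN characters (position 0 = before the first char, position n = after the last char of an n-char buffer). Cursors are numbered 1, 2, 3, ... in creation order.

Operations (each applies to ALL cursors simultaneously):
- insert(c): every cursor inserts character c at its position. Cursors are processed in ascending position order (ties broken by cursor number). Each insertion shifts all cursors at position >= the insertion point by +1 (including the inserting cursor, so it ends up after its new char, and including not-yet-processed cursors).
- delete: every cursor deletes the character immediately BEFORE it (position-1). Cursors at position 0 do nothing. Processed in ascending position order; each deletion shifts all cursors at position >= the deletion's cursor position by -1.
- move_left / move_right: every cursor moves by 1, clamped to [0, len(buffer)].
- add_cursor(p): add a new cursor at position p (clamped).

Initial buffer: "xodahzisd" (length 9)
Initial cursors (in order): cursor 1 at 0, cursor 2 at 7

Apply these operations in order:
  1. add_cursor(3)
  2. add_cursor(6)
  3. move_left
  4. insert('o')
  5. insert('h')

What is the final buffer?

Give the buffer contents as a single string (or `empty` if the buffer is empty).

Answer: ohxoohdahohzohisd

Derivation:
After op 1 (add_cursor(3)): buffer="xodahzisd" (len 9), cursors c1@0 c3@3 c2@7, authorship .........
After op 2 (add_cursor(6)): buffer="xodahzisd" (len 9), cursors c1@0 c3@3 c4@6 c2@7, authorship .........
After op 3 (move_left): buffer="xodahzisd" (len 9), cursors c1@0 c3@2 c4@5 c2@6, authorship .........
After op 4 (insert('o')): buffer="oxoodahozoisd" (len 13), cursors c1@1 c3@4 c4@8 c2@10, authorship 1..3...4.2...
After op 5 (insert('h')): buffer="ohxoohdahohzohisd" (len 17), cursors c1@2 c3@6 c4@11 c2@14, authorship 11..33...44.22...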